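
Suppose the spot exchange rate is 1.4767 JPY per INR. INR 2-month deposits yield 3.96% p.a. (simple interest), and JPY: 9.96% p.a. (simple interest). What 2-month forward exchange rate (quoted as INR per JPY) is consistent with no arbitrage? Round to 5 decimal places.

T = 2/12 years.
JPY growth factor: 1 + 0.0996×2/12 = 1.016600.
INR growth factor: 1 + 0.0396×2/12 = 1.006600.
CIP: F = S · (grow JPY)/(grow INR) = 1.4767 × 1.016600/1.006600 = 1.491370 JPY per INR.
Quoted the other way: 1/1.491370 = 0.67052 INR per JPY.

0.67052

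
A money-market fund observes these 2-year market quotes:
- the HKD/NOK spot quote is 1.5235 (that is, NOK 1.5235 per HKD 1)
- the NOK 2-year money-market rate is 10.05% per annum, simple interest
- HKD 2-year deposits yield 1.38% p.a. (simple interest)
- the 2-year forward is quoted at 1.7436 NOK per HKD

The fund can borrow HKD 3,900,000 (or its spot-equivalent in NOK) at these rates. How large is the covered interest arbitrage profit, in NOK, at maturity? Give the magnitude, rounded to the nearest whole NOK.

NOK 148,201

T = 2 years.
Keep in HKD, deliver into the forward: 3,900,000·1.027600·1.7436 = NOK 6,987,721.10.
Swap to NOK now, deposit: 3,900,000·1.5235·1.201000 = NOK 7,135,921.65.
The quoted forward undervalues HKD, so borrow HKD, convert to NOK at spot, deposit the NOK at 10.05%, and buy HKD forward at 1.7436 to cover the loan.
The gap between the two covered legs is NOK 148,201.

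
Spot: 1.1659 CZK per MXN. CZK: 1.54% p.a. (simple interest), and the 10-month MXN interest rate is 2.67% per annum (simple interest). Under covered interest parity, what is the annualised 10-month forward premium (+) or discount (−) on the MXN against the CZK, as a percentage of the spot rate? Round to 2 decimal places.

-1.11%

T = 10/12 years.
CIP forward (CZK per MXN) = 1.1659 × 1.0128333/1.022250 = 1.1551600.
(F − S)/S ÷ T = (1.1551600 − 1.1659)/1.1659/(10/12) = -0.011054 → -1.11%.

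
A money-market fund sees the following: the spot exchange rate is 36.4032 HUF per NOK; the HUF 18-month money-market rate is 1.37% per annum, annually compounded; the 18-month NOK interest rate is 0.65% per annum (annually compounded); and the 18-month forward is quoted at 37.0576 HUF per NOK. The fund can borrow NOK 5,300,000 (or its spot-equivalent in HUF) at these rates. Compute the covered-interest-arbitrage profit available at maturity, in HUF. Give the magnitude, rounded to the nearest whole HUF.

T = 18/12 years.
Invest the NOK and cover forward: 5,300,000 × 1.00976582663 × 37.0576 = HUF 198,323,339.91.
Convert at spot and invest in HUF: 5,300,000 × 36.4032 × 1.02062022386 = HUF 196,915,363.31.
The quoted forward overvalues NOK, so borrow HUF, buy NOK at spot, deposit the NOK at 0.65%, and sell the proceeds forward at 37.0576.
Arbitrage profit = |198,323,339.91 − 196,915,363.31| = HUF 1,407,977.

HUF 1,407,977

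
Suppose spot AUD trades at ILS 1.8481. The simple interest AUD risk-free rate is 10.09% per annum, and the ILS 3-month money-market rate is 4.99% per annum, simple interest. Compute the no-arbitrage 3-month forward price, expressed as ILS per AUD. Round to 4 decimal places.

T = 3/12 years.
ILS accumulates by 1 + 0.0499×3/12 = 1.012475.
AUD accumulates by 1 + 0.1009×3/12 = 1.025225.
CIP: F = S · (grow ILS)/(grow AUD) = 1.8481 × 1.012475/1.025225 = 1.825116 ILS per AUD.

1.8251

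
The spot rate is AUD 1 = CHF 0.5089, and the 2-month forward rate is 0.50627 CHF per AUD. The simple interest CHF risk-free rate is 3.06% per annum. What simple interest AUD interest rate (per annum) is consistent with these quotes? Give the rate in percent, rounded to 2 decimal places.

T = 2/12 years.
CIP gives F = S · g_CHF/g_AUD, so g_CHF/g_AUD = 0.50627/0.5089 = 0.9948320.
CHF growth factor: 1 + 0.0306×2/12 = 1.005100.
Hence g_AUD = 1.0103213.
(1.0103213 − 1)/T = 0.061928, i.e. 6.19%.

6.19%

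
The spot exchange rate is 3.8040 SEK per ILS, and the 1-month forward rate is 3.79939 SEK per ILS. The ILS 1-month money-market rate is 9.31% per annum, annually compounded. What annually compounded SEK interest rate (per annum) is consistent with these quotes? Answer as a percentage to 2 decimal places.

T = 1/12 years.
F/S = 3.79939/3.804 = 0.9987881 = (growth of SEK) / (growth of ILS).
The ILS side grows by (1 + 0.0931)^(1/12) = 1.0074457.
So the SEK growth factor = 1.0062248.
r = 1.0062248^(12/1) − 1 = 0.077309 → 7.73%.

7.73%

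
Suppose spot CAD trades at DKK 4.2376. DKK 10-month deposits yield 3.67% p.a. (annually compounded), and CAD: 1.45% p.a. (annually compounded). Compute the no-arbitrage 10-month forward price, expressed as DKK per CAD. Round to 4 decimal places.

4.3147

T = 10/12 years.
DKK growth factor: (1 + 0.0367)^(10/12) = 1.0304911.
CAD accumulates by (1 + 0.0145)^(10/12) = 1.0120688.
Forward (DKK per CAD) = 4.2376 × 1.0304911 / 1.0120688 = 4.314735.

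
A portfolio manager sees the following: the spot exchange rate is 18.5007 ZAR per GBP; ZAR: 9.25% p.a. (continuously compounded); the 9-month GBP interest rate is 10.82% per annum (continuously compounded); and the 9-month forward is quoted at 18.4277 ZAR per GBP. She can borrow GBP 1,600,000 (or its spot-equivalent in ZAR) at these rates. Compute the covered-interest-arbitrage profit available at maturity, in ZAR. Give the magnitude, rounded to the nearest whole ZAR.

ZAR 249,127

T = 9/12 years.
Keep in GBP, deliver into the forward: 1,600,000·1.0845335644·18.4277 = ZAR 31,976,734.66.
Swap to ZAR now, deposit: 1,600,000·18.5007·1.0718380731 = ZAR 31,727,607.42.
The quoted forward overvalues GBP, so borrow ZAR, buy GBP at spot, deposit the GBP at 10.82%, and sell the proceeds forward at 18.4277.
Profit = 31,976,734.66 − 31,727,607.42 = ZAR 249,127.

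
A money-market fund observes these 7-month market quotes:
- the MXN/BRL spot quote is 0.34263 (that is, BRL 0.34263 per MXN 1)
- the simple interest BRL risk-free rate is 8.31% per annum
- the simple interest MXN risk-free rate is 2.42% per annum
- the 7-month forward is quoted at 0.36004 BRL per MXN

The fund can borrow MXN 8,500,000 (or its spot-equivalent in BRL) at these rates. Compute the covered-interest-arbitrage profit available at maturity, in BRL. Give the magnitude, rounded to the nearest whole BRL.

T = 7/12 years.
Keep in MXN, deliver into the forward: 8,500,000·1.014116667·0.36004 = BRL 3,103,541.80.
Swap to BRL now, deposit: 8,500,000·0.34263·1.048475 = BRL 3,053,531.41.
The quoted forward overvalues MXN, so borrow BRL, buy MXN at spot, deposit the MXN at 2.42%, and sell the proceeds forward at 0.36004.
The gap between the two covered legs is BRL 50,010.

BRL 50,010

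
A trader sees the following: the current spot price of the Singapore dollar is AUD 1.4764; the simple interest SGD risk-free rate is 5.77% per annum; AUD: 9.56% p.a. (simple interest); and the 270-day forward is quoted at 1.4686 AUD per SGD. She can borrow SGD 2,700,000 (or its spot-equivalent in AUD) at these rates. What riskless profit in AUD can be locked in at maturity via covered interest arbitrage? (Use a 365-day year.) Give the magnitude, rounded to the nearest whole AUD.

T = 270/365 years.
Invest the SGD and cover forward: 2,700,000 × 1.042682192 × 1.4686 = AUD 4,134,464.28.
Convert at spot and invest in AUD: 2,700,000 × 1.4764 × 1.070717808 = AUD 4,268,180.98.
The quoted forward undervalues SGD, so borrow SGD, convert to AUD at spot, deposit the AUD at 9.56%, and buy SGD forward at 1.4686 to cover the loan.
Arbitrage profit = |4,134,464.28 − 4,268,180.98| = AUD 133,717.

AUD 133,717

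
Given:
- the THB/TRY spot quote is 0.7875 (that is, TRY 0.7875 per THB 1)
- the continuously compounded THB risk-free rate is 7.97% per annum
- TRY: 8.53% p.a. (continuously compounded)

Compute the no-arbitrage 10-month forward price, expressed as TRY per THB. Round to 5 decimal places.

0.79118

T = 10/12 years.
TRY growth factor: e^(0.0853×10/12) = 1.0736707.
THB growth factor: e^(0.0797×10/12) = 1.0686719.
So F = 0.7875 × 1.0736707 / 1.0686719 = 0.7911836 (TRY/THB).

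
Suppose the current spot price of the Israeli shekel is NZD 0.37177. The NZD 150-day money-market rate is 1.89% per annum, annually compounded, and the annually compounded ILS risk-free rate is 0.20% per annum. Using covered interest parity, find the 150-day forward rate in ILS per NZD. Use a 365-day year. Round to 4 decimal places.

T = 150/365 years.
NZD accumulates by (1 + 0.0189)^(150/365) = 1.0077243.
ILS accumulates by (1 + 0.0020)^(150/365) = 1.0008214.
CIP: F = S · (grow NZD)/(grow ILS) = 0.37177 × 1.0077243/1.0008214 = 0.3743342 NZD per ILS.
Quoted the other way: 1/0.3743342 = 2.6714 ILS per NZD.

2.6714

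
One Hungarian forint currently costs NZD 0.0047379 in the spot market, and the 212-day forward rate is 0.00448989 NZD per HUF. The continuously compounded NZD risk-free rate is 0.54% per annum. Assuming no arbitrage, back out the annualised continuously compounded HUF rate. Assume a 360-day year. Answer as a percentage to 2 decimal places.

9.67%

T = 212/360 years.
CIP gives F = S · g_NZD/g_HUF, so g_NZD/g_HUF = 0.00448989/0.0047379 = 0.9476540.
The NZD side grows by e^(0.0054×212/360) = 1.0031851.
That pins the HUF growth at 1.0585985.
r = ln(1.0585985)/(212/360) = 0.096701 → 9.67%.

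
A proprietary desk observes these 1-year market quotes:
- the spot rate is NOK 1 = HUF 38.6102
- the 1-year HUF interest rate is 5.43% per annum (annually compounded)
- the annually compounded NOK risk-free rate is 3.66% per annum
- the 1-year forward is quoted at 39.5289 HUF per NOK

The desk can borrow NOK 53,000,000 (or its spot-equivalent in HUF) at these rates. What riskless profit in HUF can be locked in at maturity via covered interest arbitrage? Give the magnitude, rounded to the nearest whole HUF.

T = 1 year.
Invest the NOK and cover forward: 53,000,000 × 1.036600 × 39.5289 = HUF 2,171,709,860.22.
Convert at spot and invest in HUF: 53,000,000 × 38.6102 × 1.054300 = HUF 2,157,456,894.58.
The quoted forward overvalues NOK, so borrow HUF, buy NOK at spot, deposit the NOK at 3.66%, and sell the proceeds forward at 39.5289.
The gap between the two covered legs is HUF 14,252,966.

HUF 14,252,966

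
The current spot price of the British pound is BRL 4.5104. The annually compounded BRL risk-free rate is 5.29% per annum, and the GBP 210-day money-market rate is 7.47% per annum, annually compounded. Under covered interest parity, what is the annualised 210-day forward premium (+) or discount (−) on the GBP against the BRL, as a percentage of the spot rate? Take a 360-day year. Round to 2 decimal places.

T = 210/360 years.
No-arbitrage forward: 4.5104 × 1.0305265 / 1.0429198 = 4.4568017 BRL/GBP.
Annualised premium = (F − S)/S × (1/T) = (4.4568017 − 4.5104)/4.5104 ÷ (210/360) = -2.04%.

-2.04%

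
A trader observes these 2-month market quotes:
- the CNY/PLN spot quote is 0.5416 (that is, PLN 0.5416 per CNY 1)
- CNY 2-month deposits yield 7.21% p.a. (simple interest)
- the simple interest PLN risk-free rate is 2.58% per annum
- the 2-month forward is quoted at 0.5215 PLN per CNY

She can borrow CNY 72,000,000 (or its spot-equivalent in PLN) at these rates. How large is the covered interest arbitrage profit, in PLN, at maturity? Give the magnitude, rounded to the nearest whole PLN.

PLN 1,163,678

T = 2/12 years.
Keep in CNY, deliver into the forward: 72,000,000·1.0120166667·0.5215 = PLN 37,999,201.80.
Swap to PLN now, deposit: 72,000,000·0.5416·1.004300 = PLN 39,162,879.36.
The quoted forward undervalues CNY, so borrow CNY, convert to PLN at spot, deposit the PLN at 2.58%, and buy CNY forward at 0.5215 to cover the loan.
The gap between the two covered legs is PLN 1,163,678.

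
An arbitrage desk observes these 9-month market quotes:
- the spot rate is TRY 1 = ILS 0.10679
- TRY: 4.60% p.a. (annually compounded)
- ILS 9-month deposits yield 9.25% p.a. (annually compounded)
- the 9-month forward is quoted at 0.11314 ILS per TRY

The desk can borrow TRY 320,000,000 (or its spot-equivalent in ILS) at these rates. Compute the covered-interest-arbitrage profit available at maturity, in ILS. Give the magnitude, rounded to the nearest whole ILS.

ILS 929,687

T = 9/12 years.
Invest the TRY and cover forward: 320,000,000 × 1.0343053317 × 0.11314 = ILS 37,446,817.67.
Convert at spot and invest in ILS: 320,000,000 × 0.10679 × 1.0686022499 = ILS 36,517,130.97.
The quoted forward overvalues TRY, so borrow ILS, buy TRY at spot, deposit the TRY at 4.60%, and sell the proceeds forward at 0.11314.
Arbitrage profit = |37,446,817.67 − 36,517,130.97| = ILS 929,687.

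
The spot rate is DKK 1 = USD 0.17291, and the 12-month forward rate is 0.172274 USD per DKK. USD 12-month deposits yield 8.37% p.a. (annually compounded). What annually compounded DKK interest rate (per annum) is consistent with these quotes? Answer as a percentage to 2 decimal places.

8.77%

T = 1 year.
CIP gives F = S · g_USD/g_DKK, so g_USD/g_DKK = 0.172274/0.17291 = 0.9963218.
USD growth factor: (1 + 0.0837)^1 = 1.083700.
So the DKK growth factor = 1.0877008.
Annualise: 1.0877008^(1/1) − 1 = 0.087701 = 8.77%.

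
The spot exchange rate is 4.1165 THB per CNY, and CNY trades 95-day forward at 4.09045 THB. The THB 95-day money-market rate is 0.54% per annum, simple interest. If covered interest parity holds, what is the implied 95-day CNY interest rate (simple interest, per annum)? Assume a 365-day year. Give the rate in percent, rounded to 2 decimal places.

2.99%

T = 95/365 years.
CIP gives F = S · g_THB/g_CNY, so g_THB/g_CNY = 4.09045/4.1165 = 0.9936718.
The THB side grows by 1 + 0.0054×95/365 = 1.0014055.
So the CNY growth factor = 1.007783.
(1.007783 − 1)/T = 0.029903, i.e. 2.99%.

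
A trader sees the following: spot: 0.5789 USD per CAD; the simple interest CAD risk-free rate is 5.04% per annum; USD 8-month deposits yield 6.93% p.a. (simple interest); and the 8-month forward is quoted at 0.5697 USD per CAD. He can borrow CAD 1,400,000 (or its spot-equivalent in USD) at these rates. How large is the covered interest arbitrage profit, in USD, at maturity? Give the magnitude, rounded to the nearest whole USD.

T = 8/12 years.
Keep in CAD, deliver into the forward: 1,400,000·1.033600·0.5697 = USD 824,378.69.
Swap to USD now, deposit: 1,400,000·0.5789·1.046200 = USD 847,903.25.
The quoted forward undervalues CAD, so borrow CAD, convert to USD at spot, deposit the USD at 6.93%, and buy CAD forward at 0.5697 to cover the loan.
The gap between the two covered legs is USD 23,525.

USD 23,525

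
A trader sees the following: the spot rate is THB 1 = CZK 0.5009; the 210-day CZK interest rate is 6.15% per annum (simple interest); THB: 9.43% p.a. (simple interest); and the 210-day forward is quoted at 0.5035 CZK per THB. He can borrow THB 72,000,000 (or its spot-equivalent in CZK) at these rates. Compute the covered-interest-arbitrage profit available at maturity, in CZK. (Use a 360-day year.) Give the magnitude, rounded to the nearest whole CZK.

CZK 887,537

T = 210/360 years.
Invest the THB and cover forward: 72,000,000 × 1.0550083333 × 0.5035 = CZK 38,246,162.10.
Convert at spot and invest in CZK: 72,000,000 × 0.5009 × 1.035875 = CZK 37,358,624.70.
The quoted forward overvalues THB, so borrow CZK, buy THB at spot, deposit the THB at 9.43%, and sell the proceeds forward at 0.5035.
The gap between the two covered legs is CZK 887,537.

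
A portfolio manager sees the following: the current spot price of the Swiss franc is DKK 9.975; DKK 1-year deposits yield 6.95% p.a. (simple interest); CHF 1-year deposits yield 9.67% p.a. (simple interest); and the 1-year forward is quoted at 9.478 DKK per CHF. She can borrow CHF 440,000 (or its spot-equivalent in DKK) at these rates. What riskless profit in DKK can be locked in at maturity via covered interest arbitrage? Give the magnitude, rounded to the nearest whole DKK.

T = 1 year.
Keep in CHF, deliver into the forward: 440,000·1.096700·9.478 = DKK 4,573,589.94.
Swap to DKK now, deposit: 440,000·9.975·1.069500 = DKK 4,694,035.50.
The quoted forward undervalues CHF, so borrow CHF, convert to DKK at spot, deposit the DKK at 6.95%, and buy CHF forward at 9.478 to cover the loan.
Profit = 4,694,035.50 − 4,573,589.94 = DKK 120,446.

DKK 120,446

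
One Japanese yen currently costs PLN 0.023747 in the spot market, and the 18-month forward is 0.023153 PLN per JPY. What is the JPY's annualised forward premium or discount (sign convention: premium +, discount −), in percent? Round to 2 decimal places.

-1.67%

T = 18/12 years.
JPY trades forward at -2.50137% vs spot over the period.
×(1/T) gives -1.67% p.a.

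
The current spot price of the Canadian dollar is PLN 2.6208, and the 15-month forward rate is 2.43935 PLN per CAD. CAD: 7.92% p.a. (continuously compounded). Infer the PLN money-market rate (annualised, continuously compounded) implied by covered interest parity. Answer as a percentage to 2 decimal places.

2.18%

T = 15/12 years.
By CIP, F/S equals the PLN-to-CAD growth ratio: 2.43935/2.6208 = 0.9307654.
CAD growth factor: e^(0.0792×15/12) = 1.1040663.
Hence g_PLN = 1.0276267.
Take logs: ln 1.0276267 / (15/12) = 0.021802, so 2.18%.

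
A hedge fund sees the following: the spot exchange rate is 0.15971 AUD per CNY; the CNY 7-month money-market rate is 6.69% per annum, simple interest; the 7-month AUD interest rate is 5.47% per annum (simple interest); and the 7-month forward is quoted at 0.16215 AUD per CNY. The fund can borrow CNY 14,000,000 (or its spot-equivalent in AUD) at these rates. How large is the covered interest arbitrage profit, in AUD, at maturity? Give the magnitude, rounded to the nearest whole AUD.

AUD 51,406

T = 7/12 years.
Route A — deposit CNY, sell forward: 14,000,000 × 1.039025 × 0.16215 = AUD 2,358,690.65.
Route B — convert at spot, deposit AUD: 14,000,000 × 0.15971 × 1.031908333 = AUD 2,307,285.12.
The quoted forward overvalues CNY, so borrow AUD, buy CNY at spot, deposit the CNY at 6.69%, and sell the proceeds forward at 0.16215.
Arbitrage profit = |2,358,690.65 − 2,307,285.12| = AUD 51,406.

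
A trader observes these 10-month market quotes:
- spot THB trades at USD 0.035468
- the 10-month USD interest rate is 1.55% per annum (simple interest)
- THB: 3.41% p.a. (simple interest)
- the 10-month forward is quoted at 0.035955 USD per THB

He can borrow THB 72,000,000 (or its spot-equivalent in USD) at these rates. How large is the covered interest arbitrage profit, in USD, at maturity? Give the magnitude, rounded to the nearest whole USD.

USD 75,643

T = 10/12 years.
Keep in THB, deliver into the forward: 72,000,000·1.028416667·0.035955 = USD 2,662,323.93.
Swap to USD now, deposit: 72,000,000·0.035468·1.012916667 = USD 2,586,681.24.
The quoted forward overvalues THB, so borrow USD, buy THB at spot, deposit the THB at 3.41%, and sell the proceeds forward at 0.035955.
Arbitrage profit = |2,662,323.93 − 2,586,681.24| = USD 75,643.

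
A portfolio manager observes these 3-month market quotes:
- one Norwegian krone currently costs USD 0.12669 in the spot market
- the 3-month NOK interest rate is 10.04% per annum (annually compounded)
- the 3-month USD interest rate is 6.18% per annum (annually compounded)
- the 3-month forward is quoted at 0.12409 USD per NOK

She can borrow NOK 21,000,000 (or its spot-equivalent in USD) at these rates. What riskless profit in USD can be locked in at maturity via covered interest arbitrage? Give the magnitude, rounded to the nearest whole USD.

USD 31,705

T = 3/12 years.
Route A — deposit NOK, sell forward: 21,000,000 × 1.024206778 × 0.12409 = USD 2,668,970.20.
Route B — convert at spot, deposit USD: 21,000,000 × 0.12669 × 1.01510433 = USD 2,700,674.92.
The quoted forward undervalues NOK, so borrow NOK, convert to USD at spot, deposit the USD at 6.18%, and buy NOK forward at 0.12409 to cover the loan.
Arbitrage profit = |2,668,970.20 − 2,700,674.92| = USD 31,705.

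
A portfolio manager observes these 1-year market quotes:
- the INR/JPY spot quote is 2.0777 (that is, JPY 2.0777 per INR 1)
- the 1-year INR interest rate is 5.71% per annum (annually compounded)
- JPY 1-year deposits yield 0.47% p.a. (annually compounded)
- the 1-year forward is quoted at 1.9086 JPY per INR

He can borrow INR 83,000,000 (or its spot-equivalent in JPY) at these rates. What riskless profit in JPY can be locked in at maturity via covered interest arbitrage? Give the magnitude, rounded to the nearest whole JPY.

T = 1 year.
Route A — deposit INR, sell forward: 83,000,000 × 1.057100 × 1.9086 = JPY 167,459,227.98.
Route B — convert at spot, deposit JPY: 83,000,000 × 2.0777 × 1.004700 = JPY 173,259,610.77.
The quoted forward undervalues INR, so borrow INR, convert to JPY at spot, deposit the JPY at 0.47%, and buy INR forward at 1.9086 to cover the loan.
Profit = 173,259,610.77 − 167,459,227.98 = JPY 5,800,383.

JPY 5,800,383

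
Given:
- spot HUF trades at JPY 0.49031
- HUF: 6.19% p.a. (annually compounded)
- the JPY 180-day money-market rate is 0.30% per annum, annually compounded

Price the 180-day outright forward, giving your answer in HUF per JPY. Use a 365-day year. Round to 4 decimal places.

T = 180/365 years.
Growth of 1 JPY over T: (1 + 0.0030)^(180/365) = 1.0014783.
Growth of 1 HUF over T: (1 + 0.0619)^(180/365) = 1.0300615.
So F = 0.49031 × 1.0014783 / 1.0300615 = 0.4767044 (JPY/HUF).
Invert for HUF per JPY: 1 / 0.4767044 = 2.0977.

2.0977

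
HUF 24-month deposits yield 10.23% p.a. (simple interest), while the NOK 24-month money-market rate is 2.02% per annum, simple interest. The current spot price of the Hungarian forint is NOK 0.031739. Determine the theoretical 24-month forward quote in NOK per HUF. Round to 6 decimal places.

0.027413

T = 2 years.
NOK growth factor: 1 + 0.0202×2 = 1.040400.
HUF growth factor: 1 + 0.1023×2 = 1.204600.
So F = 0.031739 × 1.040400 / 1.204600 = 0.02741263 (NOK/HUF).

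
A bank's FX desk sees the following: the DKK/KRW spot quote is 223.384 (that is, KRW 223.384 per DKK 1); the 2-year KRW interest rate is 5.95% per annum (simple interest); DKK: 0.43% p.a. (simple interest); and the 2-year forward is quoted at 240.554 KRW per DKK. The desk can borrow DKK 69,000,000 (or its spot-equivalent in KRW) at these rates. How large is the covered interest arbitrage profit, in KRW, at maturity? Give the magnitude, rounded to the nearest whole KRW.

KRW 506,731,280

T = 2 years.
Invest the DKK and cover forward: 69,000,000 × 1.008600 × 240.554 = KRW 16,740,970,743.60.
Convert at spot and invest in KRW: 69,000,000 × 223.384 × 1.119000 = KRW 17,247,702,024.00.
The quoted forward undervalues DKK, so borrow DKK, convert to KRW at spot, deposit the KRW at 5.95%, and buy DKK forward at 240.554 to cover the loan.
Profit = 17,247,702,024.00 − 16,740,970,743.60 = KRW 506,731,280.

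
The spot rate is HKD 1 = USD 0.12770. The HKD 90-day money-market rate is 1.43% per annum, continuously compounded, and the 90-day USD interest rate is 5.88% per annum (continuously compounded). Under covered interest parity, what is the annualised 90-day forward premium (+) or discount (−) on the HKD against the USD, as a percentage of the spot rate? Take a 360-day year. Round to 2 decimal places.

+4.47%

T = 90/360 years.
F = S · g_USD/g_HKD = 0.1277 × 1.0148086/1.0035814 = 0.12912860.
(F − S)/S ÷ T = (0.12912860 − 0.1277)/0.1277/(90/360) = 0.044749 → 4.47%.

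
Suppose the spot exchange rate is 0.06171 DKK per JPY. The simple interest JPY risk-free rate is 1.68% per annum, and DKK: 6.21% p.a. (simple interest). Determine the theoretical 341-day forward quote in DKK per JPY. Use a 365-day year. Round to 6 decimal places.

0.064281

T = 341/365 years.
DKK growth factor: 1 + 0.0621×341/365 = 1.0580167.
JPY accumulates by 1 + 0.0168×341/365 = 1.0156953.
CIP: F = S · (grow DKK)/(grow JPY) = 0.06171 × 1.0580167/1.0156953 = 0.06428130 DKK per JPY.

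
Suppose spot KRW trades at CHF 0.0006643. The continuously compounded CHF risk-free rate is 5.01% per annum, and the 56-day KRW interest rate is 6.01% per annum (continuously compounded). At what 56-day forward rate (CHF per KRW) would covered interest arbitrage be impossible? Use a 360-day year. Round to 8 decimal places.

T = 56/360 years.
Growth of 1 CHF over T: e^(0.0501×56/360) = 1.0078238.
KRW growth factor: e^(0.0601×56/360) = 1.0093927.
CIP: F = S · (grow CHF)/(grow KRW) = 0.0006643 × 1.0078238/1.0093927 = 0.0006632675 CHF per KRW.

0.00066327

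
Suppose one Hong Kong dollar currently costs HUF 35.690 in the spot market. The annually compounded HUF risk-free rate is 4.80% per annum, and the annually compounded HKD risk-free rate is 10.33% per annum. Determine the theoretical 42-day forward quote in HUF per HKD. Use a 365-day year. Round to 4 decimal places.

35.4794

T = 42/365 years.
Growth of 1 HUF over T: (1 + 0.0480)^(42/365) = 1.0054094.
Growth of 1 HKD over T: (1 + 0.1033)^(42/365) = 1.01137611.
Forward (HUF per HKD) = 35.69 × 1.0054094 / 1.01137611 = 35.479443.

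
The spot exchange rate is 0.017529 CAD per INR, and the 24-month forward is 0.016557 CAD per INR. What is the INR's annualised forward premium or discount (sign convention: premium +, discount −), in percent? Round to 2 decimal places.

-2.77%

T = 2 years.
Period premium: (0.016557 − 0.017529)/0.017529 = -0.0554510.
Per annum: -0.0554510 / 2 = -0.027726 = -2.77%.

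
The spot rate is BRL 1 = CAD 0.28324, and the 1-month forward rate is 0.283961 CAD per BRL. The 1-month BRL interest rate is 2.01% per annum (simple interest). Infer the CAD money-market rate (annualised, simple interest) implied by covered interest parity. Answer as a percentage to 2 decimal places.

T = 1/12 years.
CIP gives F = S · g_CAD/g_BRL, so g_CAD/g_BRL = 0.283961/0.28324 = 1.0025455.
The BRL side grows by 1 + 0.0201×1/12 = 1.001675.
So the CAD growth factor = 1.0042248.
(1.0042248 − 1)/T = 0.050698, i.e. 5.07%.

5.07%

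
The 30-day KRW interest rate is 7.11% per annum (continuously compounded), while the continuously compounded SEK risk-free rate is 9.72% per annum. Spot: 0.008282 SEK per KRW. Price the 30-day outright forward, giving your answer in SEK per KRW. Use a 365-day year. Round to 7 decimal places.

0.0082998

T = 30/365 years.
SEK growth factor: e^(0.0972×30/365) = 1.008021.
Growth of 1 KRW over T: e^(0.0711×30/365) = 1.0058609.
Forward (SEK per KRW) = 0.008282 × 1.008021 / 1.0058609 = 0.008299786.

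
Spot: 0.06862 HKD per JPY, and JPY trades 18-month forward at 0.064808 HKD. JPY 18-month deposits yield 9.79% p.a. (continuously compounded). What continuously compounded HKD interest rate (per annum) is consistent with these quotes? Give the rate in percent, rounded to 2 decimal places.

T = 18/12 years.
CIP gives F = S · g_HKD/g_JPY, so g_HKD/g_JPY = 0.064808/0.06862 = 0.9444477.
JPY growth factor: e^(0.0979×18/12) = 1.1581802.
That pins the HKD growth at 1.0938406.
r = ln(1.0938406)/(18/12) = 0.059797 → 5.98%.

5.98%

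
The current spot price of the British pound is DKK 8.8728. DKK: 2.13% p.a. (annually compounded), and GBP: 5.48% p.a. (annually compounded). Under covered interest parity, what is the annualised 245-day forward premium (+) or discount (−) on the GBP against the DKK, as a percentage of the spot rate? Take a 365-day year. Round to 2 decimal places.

-3.19%

T = 245/365 years.
CIP forward (DKK per GBP) = 8.8728 × 1.0142477/1.036460 = 8.6826477.
(F − S)/S ÷ T = (8.6826477 − 8.8728)/8.8728/(245/365) = -0.031928 → -3.19%.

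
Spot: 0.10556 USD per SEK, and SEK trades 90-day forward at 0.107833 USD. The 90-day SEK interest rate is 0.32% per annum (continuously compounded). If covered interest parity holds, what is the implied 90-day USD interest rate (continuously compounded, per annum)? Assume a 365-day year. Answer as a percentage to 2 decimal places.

T = 90/365 years.
F/S = 0.107833/0.10556 = 1.0215328 = (growth of USD) / (growth of SEK).
SEK growth factor: e^(0.0032×90/365) = 1.0007894.
So the USD growth factor = 1.0223392.
Take logs: ln 1.0223392 / (90/365) = 0.089601, so 8.96%.

8.96%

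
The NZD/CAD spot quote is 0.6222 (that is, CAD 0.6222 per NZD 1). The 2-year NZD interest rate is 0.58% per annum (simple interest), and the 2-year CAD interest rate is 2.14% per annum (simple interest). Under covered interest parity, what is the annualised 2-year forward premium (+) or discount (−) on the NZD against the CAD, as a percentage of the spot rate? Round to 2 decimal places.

T = 2 years.
CIP forward (CAD per NZD) = 0.6222 × 1.042800/1.011600 = 0.6413900.
Annualised premium = (F − S)/S × (1/T) = (0.6413900 − 0.6222)/0.6222 ÷ 2 = 1.54%.

+1.54%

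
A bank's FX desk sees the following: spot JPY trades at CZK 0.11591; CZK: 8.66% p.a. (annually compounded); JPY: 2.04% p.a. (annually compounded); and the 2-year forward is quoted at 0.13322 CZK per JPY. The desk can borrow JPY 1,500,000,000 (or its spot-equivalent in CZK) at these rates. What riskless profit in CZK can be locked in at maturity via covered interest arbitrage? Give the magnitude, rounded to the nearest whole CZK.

T = 2 years.
Route A — deposit JPY, sell forward: 1,500,000,000 × 1.04121616 × 0.13322 = CZK 208,066,225.25.
Route B — convert at spot, deposit CZK: 1,500,000,000 × 0.11591 × 1.18069956 = CZK 205,282,329.00.
The quoted forward overvalues JPY, so borrow CZK, buy JPY at spot, deposit the JPY at 2.04%, and sell the proceeds forward at 0.13322.
Arbitrage profit = |208,066,225.25 − 205,282,329.00| = CZK 2,783,896.

CZK 2,783,896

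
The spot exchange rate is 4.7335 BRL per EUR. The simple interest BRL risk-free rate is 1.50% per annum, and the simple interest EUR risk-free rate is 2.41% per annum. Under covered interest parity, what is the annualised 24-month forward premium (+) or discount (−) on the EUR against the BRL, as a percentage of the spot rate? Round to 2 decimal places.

-0.87%

T = 2 years.
CIP forward (BRL per EUR) = 4.7335 × 1.030000/1.048200 = 4.6513118.
Annualised premium = (F − S)/S × (1/T) = (4.6513118 − 4.7335)/4.7335 ÷ 2 = -0.87%.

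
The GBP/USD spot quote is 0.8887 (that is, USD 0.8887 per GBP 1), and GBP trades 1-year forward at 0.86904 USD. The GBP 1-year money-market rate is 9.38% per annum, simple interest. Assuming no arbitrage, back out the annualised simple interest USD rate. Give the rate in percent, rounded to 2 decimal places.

T = 1 year.
F/S = 0.86904/0.8887 = 0.9778778 = (growth of USD) / (growth of GBP).
GBP growth factor: 1 + 0.0938×1 = 1.093800.
Hence g_USD = 1.0696027.
(1.0696027 − 1)/T = 0.069603, i.e. 6.96%.

6.96%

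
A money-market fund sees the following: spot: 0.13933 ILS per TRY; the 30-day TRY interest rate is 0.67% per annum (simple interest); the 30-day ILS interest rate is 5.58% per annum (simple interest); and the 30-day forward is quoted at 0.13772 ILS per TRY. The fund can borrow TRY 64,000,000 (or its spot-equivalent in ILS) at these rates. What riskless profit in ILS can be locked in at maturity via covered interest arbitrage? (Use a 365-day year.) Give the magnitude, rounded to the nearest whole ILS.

ILS 139,083

T = 30/365 years.
Route A — deposit TRY, sell forward: 64,000,000 × 1.000550685 × 0.13772 = ILS 8,818,933.78.
Route B — convert at spot, deposit ILS: 64,000,000 × 0.13933 × 1.004586301 = ILS 8,958,016.60.
The quoted forward undervalues TRY, so borrow TRY, convert to ILS at spot, deposit the ILS at 5.58%, and buy TRY forward at 0.13772 to cover the loan.
Profit = 8,958,016.60 − 8,818,933.78 = ILS 139,083.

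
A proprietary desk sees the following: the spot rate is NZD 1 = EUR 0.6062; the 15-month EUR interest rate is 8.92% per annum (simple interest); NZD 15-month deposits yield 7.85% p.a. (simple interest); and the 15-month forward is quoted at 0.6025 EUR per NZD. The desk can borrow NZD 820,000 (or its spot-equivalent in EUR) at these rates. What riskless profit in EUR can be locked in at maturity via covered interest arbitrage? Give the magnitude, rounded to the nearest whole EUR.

EUR 9,980

T = 15/12 years.
Keep in NZD, deliver into the forward: 820,000·1.098125·0.6025 = EUR 542,528.66.
Swap to EUR now, deposit: 820,000·0.6062·1.111500 = EUR 552,508.87.
The quoted forward undervalues NZD, so borrow NZD, convert to EUR at spot, deposit the EUR at 8.92%, and buy NZD forward at 0.6025 to cover the loan.
Arbitrage profit = |542,528.66 − 552,508.87| = EUR 9,980.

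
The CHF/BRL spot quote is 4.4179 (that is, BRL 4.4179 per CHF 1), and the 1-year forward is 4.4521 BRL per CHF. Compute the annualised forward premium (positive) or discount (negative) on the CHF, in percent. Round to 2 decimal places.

+0.77%

T = 1 year.
(F − S)/S = (4.4521 − 4.4179)/4.4179 = 0.0077412.
×(1/T) gives 0.77% p.a.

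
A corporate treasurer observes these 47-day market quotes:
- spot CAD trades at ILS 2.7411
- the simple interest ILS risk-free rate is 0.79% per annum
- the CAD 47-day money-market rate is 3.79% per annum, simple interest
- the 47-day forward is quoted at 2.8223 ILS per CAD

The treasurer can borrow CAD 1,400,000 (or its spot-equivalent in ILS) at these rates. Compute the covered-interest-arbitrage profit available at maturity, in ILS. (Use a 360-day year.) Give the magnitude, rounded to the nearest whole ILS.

ILS 129,273

T = 47/360 years.
Keep in CAD, deliver into the forward: 1,400,000·1.004948056·2.8223 = ILS 3,970,770.86.
Swap to ILS now, deposit: 1,400,000·2.7411·1.001031389 = ILS 3,841,498.00.
The quoted forward overvalues CAD, so borrow ILS, buy CAD at spot, deposit the CAD at 3.79%, and sell the proceeds forward at 2.8223.
Profit = 3,970,770.86 − 3,841,498.00 = ILS 129,273.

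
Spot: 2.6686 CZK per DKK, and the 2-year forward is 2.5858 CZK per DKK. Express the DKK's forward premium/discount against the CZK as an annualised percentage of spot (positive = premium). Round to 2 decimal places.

T = 2 years.
(F − S)/S = (2.5858 − 2.6686)/2.6686 = -0.0310275.
×(1/T) gives -1.55% p.a.

-1.55%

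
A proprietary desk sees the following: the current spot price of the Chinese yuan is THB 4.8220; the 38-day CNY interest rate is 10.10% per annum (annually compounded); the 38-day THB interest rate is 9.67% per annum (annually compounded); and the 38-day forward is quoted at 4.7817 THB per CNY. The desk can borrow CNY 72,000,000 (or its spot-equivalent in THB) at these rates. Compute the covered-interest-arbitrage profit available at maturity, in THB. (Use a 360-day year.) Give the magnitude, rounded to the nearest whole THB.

T = 38/360 years.
Route A — deposit CNY, sell forward: 72,000,000 × 1.01020818663 × 4.7817 = THB 347,796,898.99.
Route B — convert at spot, deposit THB: 72,000,000 × 4.8220 × 1.00979099759 = THB 350,583,277.71.
The quoted forward undervalues CNY, so borrow CNY, convert to THB at spot, deposit the THB at 9.67%, and buy CNY forward at 4.7817 to cover the loan.
Profit = 350,583,277.71 − 347,796,898.99 = THB 2,786,379.

THB 2,786,379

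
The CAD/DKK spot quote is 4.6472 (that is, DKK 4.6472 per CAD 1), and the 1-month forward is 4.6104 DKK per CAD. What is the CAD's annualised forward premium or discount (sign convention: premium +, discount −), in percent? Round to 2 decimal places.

-9.50%

T = 1/12 years.
(F − S)/S = (4.6104 − 4.6472)/4.6472 = -0.0079187.
×(1/T) gives -9.50% p.a.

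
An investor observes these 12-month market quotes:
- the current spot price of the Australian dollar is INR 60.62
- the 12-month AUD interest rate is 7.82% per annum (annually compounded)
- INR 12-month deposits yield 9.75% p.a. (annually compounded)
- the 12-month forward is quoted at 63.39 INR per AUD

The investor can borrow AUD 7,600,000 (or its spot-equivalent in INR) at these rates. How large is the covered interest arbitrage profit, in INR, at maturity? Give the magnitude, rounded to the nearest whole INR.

T = 1 year.
Keep in AUD, deliver into the forward: 7,600,000·1.078200·63.39 = INR 519,437,944.80.
Swap to INR now, deposit: 7,600,000·60.62·1.097500 = INR 505,631,420.00.
The quoted forward overvalues AUD, so borrow INR, buy AUD at spot, deposit the AUD at 7.82%, and sell the proceeds forward at 63.39.
Profit = 519,437,944.80 − 505,631,420.00 = INR 13,806,525.

INR 13,806,525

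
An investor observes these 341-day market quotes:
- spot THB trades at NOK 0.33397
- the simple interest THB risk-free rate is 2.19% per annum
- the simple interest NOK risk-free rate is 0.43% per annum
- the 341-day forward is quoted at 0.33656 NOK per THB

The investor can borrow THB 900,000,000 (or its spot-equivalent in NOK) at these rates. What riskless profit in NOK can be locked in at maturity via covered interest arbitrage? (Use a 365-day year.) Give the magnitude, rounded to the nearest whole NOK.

NOK 7,320,936

T = 341/365 years.
Route A — deposit THB, sell forward: 900,000,000 × 1.020460 × 0.33656 = NOK 309,101,415.84.
Route B — convert at spot, deposit NOK: 900,000,000 × 0.33397 × 1.00401726027 = NOK 301,780,479.97.
The quoted forward overvalues THB, so borrow NOK, buy THB at spot, deposit the THB at 2.19%, and sell the proceeds forward at 0.33656.
Profit = 309,101,415.84 − 301,780,479.97 = NOK 7,320,936.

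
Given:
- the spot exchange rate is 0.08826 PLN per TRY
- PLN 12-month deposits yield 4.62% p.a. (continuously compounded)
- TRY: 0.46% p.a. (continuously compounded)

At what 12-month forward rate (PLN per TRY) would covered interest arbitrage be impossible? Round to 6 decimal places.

T = 1 year.
PLN accumulates by e^(0.0462×1) = 1.0472838.
TRY growth factor: e^(0.0046×1) = 1.0046106.
So F = 0.08826 × 1.0472838 / 1.0046106 = 0.09200905 (PLN/TRY).

0.092009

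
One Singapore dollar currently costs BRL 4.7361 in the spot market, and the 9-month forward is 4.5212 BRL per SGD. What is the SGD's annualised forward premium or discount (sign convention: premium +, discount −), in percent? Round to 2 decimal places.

T = 9/12 years.
Period premium: (4.5212 − 4.7361)/4.7361 = -0.0453749.
×(1/T) gives -6.05% p.a.

-6.05%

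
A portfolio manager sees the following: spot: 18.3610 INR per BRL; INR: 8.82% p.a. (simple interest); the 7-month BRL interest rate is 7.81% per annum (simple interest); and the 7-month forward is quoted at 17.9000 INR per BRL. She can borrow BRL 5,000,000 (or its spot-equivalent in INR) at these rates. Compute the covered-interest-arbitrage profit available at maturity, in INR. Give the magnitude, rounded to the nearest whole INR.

INR 2,950,896

T = 7/12 years.
Keep in BRL, deliver into the forward: 5,000,000·1.0455583333·17.9000 = INR 93,577,470.83.
Swap to INR now, deposit: 5,000,000·18.3610·1.051450 = INR 96,528,367.25.
The quoted forward undervalues BRL, so borrow BRL, convert to INR at spot, deposit the INR at 8.82%, and buy BRL forward at 17.9000 to cover the loan.
The gap between the two covered legs is INR 2,950,896.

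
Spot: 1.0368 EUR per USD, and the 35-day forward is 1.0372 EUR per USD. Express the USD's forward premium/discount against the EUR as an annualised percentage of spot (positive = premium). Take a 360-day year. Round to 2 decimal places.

T = 35/360 years.
(F − S)/S = (1.0372 − 1.0368)/1.0368 = 0.0003858.
Annualise by dividing by T: 0.0003858 / (35/360) = 0.003968 → 0.40%.

+0.40%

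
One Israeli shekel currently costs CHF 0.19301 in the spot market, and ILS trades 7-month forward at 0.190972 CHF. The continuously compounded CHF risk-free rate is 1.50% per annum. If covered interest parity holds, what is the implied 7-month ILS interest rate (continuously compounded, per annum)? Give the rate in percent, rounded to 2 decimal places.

3.32%

T = 7/12 years.
By CIP, F/S equals the CHF-to-ILS growth ratio: 0.190972/0.19301 = 0.9894410.
The CHF side grows by e^(0.0150×7/12) = 1.0087884.
That pins the ILS growth at 1.0195539.
r = ln(1.0195539)/(7/12) = 0.033197 → 3.32%.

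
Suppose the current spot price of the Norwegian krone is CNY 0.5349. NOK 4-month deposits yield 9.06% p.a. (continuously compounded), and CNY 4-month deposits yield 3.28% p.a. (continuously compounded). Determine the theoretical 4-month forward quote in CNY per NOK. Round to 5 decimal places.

T = 4/12 years.
CNY growth factor: e^(0.0328×4/12) = 1.0109933.
NOK growth factor: e^(0.0906×4/12) = 1.0306606.
Forward (CNY per NOK) = 0.5349 × 1.0109933 / 1.0306606 = 0.5246929.

0.52469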